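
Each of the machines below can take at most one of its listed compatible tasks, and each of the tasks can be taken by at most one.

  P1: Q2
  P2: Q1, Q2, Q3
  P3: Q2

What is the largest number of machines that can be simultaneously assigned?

2

Unit-capacity flow: source→left, listed edges, right→sink; max matching = max flow.
Augmenting path P1→Q2 (+1); matched 1.
Augmenting path P2→Q1 (+1); matched 2.
No augmenting path remains; maximum matching = 2.
König certificate: {P2, Q2} is a vertex cover of size 2 (every listed pair touches it), so no matching can be larger.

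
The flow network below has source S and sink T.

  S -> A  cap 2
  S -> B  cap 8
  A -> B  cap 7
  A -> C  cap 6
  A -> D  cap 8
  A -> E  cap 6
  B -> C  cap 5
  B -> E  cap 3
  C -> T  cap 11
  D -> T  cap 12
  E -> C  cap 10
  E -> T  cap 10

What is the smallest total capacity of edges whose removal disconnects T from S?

Augment S→A→C→T: bottleneck 2, flow now 2.
Augment S→B→C→T: bottleneck 5, flow now 7.
Augment S→B→E→T: bottleneck 3, flow now 10.
No augmenting path remains; maximum flow = 10.
By max-flow min-cut, the minimum cut capacity equals the max flow.
In the residual graph, reachable from S: {S}.
Min-cut edges: S→A (2), S→B (8); capacity 2 + 8 = 10.

10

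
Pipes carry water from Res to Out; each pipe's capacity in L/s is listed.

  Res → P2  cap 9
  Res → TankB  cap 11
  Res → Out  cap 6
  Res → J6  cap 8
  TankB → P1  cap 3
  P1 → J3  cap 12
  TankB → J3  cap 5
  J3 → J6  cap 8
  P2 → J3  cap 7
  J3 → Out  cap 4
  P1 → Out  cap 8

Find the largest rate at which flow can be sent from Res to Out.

13

Augment Res→Out: bottleneck 6, flow now 6.
Augment Res→TankB→P1→Out: bottleneck 3, flow now 9.
Augment Res→TankB→J3→Out: bottleneck 4, flow now 13.
No augmenting path remains; maximum flow = 13.
In the residual graph, reachable from Res: {Res, TankB, P2, J3, J6}.
Min-cut edges: Res→Out (6), TankB→P1 (3), J3→Out (4); capacity 6 + 3 + 4 = 13.
This cut is saturated, so no flow can exceed 13.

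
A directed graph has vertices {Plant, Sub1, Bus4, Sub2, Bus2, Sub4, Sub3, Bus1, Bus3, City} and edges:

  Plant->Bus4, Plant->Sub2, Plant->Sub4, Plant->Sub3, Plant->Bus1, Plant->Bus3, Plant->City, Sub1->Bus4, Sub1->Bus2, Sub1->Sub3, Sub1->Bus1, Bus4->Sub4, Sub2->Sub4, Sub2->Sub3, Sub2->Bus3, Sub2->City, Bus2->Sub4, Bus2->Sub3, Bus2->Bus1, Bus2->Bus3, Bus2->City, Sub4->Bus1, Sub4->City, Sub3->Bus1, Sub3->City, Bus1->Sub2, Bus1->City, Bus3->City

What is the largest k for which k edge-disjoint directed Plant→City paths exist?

6

Assign every edge capacity 1; by Menger, the answer equals the max flow.
Path Plant→City (+1); total 1.
Path Plant→Sub2→City (+1); total 2.
Path Plant→Sub4→City (+1); total 3.
Path Plant→Sub3→City (+1); total 4.
Path Plant→Bus1→City (+1); total 5.
Path Plant→Bus3→City (+1); total 6.
No residual Plant→City path; max flow = 6.
Certifying cut of size 6: {Bus1→City, Bus3→City, Plant→City, Sub2→City, Sub3→City, Sub4→City}.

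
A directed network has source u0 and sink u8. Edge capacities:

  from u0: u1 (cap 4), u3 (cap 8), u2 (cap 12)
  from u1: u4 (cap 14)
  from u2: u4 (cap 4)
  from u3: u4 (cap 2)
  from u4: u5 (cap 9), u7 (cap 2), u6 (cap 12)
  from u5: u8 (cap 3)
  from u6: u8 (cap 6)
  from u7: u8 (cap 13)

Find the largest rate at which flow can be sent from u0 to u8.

Augment u0→u1→u4→u5→u8: bottleneck 3, flow now 3.
Augment u0→u1→u4→u6→u8: bottleneck 1, flow now 4.
Augment u0→u2→u4→u6→u8: bottleneck 4, flow now 8.
Augment u0→u3→u4→u6→u8: bottleneck 1, flow now 9.
Augment u0→u3→u4→u7→u8: bottleneck 1, flow now 10.
No augmenting path remains; maximum flow = 10.
In the residual graph, reachable from u0: {u0, u2, u3}.
Min-cut edges: u0→u1 (4), u2→u4 (4), u3→u4 (2); capacity 4 + 4 + 2 = 10.
This cut is saturated, so no flow can exceed 10.

10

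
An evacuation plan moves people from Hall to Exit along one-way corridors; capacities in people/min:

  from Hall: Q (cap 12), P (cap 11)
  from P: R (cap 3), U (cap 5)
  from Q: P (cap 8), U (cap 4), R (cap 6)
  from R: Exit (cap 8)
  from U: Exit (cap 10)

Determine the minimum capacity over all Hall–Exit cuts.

17

Augment Hall→P→R→Exit: bottleneck 3, flow now 3.
Augment Hall→P→U→Exit: bottleneck 5, flow now 8.
Augment Hall→Q→R→Exit: bottleneck 5, flow now 13.
Augment Hall→Q→U→Exit: bottleneck 4, flow now 17.
No augmenting path remains; maximum flow = 17.
By max-flow min-cut, the minimum cut capacity equals the max flow.
In the residual graph, reachable from Hall: {Hall, P, Q, R}.
Min-cut edges: P→U (5), Q→U (4), R→Exit (8); capacity 5 + 4 + 8 = 17.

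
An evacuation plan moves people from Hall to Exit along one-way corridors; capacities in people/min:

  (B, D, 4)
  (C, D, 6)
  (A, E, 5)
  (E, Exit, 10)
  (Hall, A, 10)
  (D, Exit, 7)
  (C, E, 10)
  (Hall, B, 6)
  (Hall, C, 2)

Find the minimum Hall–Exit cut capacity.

Augment Hall→A→E→Exit: bottleneck 5, flow now 5.
Augment Hall→B→D→Exit: bottleneck 4, flow now 9.
Augment Hall→C→D→Exit: bottleneck 2, flow now 11.
No augmenting path remains; maximum flow = 11.
By max-flow min-cut, the minimum cut capacity equals the max flow.
In the residual graph, reachable from Hall: {Hall, A, B}.
Min-cut edges: Hall→C (2), A→E (5), B→D (4); capacity 2 + 5 + 4 = 11.

11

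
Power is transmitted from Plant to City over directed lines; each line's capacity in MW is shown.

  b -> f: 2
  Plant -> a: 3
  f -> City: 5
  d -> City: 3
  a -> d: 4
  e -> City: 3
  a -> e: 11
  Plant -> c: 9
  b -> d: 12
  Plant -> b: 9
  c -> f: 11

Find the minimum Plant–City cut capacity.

11

Augment Plant→a→d→City: bottleneck 3, flow now 3.
Augment Plant→b→f→City: bottleneck 2, flow now 5.
Augment Plant→c→f→City: bottleneck 3, flow now 8.
Augment Plant→b→d→a→e→City: bottleneck 3, flow now 11. (uses reverse residual edge)
No augmenting path remains; maximum flow = 11.
By max-flow min-cut, the minimum cut capacity equals the max flow.
In the residual graph, reachable from Plant: {Plant, b, c, d, f}.
Min-cut edges: Plant→a (3), d→City (3), f→City (5); capacity 3 + 3 + 5 = 11.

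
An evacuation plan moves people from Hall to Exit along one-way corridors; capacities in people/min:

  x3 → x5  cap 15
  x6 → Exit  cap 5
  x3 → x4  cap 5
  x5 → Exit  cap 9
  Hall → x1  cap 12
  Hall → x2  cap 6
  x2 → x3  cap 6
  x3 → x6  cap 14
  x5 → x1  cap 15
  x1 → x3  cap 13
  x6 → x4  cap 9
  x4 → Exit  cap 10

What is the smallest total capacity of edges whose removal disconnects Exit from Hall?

Augment Hall→x1→x3→x4→Exit: bottleneck 5, flow now 5.
Augment Hall→x1→x3→x5→Exit: bottleneck 7, flow now 12.
Augment Hall→x2→x3→x5→Exit: bottleneck 2, flow now 14.
Augment Hall→x2→x3→x6→Exit: bottleneck 4, flow now 18.
No augmenting path remains; maximum flow = 18.
By max-flow min-cut, the minimum cut capacity equals the max flow.
In the residual graph, reachable from Hall: {Hall}.
Min-cut edges: Hall→x1 (12), Hall→x2 (6); capacity 12 + 6 = 18.

18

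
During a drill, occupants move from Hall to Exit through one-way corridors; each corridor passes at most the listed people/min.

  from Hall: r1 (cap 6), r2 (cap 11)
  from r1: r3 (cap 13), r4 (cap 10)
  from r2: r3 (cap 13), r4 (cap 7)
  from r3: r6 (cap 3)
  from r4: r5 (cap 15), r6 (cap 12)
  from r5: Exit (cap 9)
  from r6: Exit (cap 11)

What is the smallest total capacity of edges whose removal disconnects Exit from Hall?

16

Augment Hall→r1→r3→r6→Exit: bottleneck 3, flow now 3.
Augment Hall→r1→r4→r5→Exit: bottleneck 3, flow now 6.
Augment Hall→r2→r4→r5→Exit: bottleneck 6, flow now 12.
Augment Hall→r2→r4→r6→Exit: bottleneck 1, flow now 13.
Augment Hall→r2→r3→r1→r4→r6→Exit: bottleneck 3, flow now 16. (uses reverse residual edge)
No augmenting path remains; maximum flow = 16.
By max-flow min-cut, the minimum cut capacity equals the max flow.
In the residual graph, reachable from Hall: {Hall, r2, r3}.
Min-cut edges: Hall→r1 (6), r2→r4 (7), r3→r6 (3); capacity 6 + 7 + 3 = 16.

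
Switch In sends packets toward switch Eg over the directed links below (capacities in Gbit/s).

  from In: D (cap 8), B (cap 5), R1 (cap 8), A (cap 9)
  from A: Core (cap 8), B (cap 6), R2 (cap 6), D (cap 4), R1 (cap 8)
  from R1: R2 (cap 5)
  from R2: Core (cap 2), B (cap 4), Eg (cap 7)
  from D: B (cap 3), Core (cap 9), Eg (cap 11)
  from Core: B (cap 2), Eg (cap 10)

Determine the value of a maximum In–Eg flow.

Augment In→D→Eg: bottleneck 8, flow now 8.
Augment In→A→R2→Eg: bottleneck 6, flow now 14.
Augment In→A→D→Eg: bottleneck 3, flow now 17.
Augment In→R1→R2→Eg: bottleneck 1, flow now 18.
Augment In→R1→R2→Core→Eg: bottleneck 2, flow now 20.
Augment In→R1→R2→A→Core→Eg: bottleneck 2, flow now 22. (uses reverse residual edge)
No augmenting path remains; maximum flow = 22.
In the residual graph, reachable from In: {In, R1, B}.
Min-cut edges: In→A (9), In→D (8), R1→R2 (5); capacity 9 + 8 + 5 = 22.
This cut is saturated, so no flow can exceed 22.

22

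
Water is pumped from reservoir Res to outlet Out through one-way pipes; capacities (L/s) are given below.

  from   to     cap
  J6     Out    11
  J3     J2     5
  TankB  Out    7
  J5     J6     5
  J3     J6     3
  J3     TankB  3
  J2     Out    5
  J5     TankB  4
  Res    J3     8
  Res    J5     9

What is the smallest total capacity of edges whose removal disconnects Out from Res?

Augment Res→J3→J6→Out: bottleneck 3, flow now 3.
Augment Res→J3→J2→Out: bottleneck 5, flow now 8.
Augment Res→J5→J6→Out: bottleneck 5, flow now 13.
Augment Res→J5→TankB→Out: bottleneck 4, flow now 17.
No augmenting path remains; maximum flow = 17.
By max-flow min-cut, the minimum cut capacity equals the max flow.
In the residual graph, reachable from Res: {Res}.
Min-cut edges: Res→J3 (8), Res→J5 (9); capacity 8 + 9 = 17.

17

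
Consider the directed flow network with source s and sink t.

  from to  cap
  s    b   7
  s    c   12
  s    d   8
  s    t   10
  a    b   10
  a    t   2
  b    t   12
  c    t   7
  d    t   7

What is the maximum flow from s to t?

31

Augment s→t: bottleneck 10, flow now 10.
Augment s→b→t: bottleneck 7, flow now 17.
Augment s→c→t: bottleneck 7, flow now 24.
Augment s→d→t: bottleneck 7, flow now 31.
No augmenting path remains; maximum flow = 31.
In the residual graph, reachable from s: {s, c, d}.
Min-cut edges: s→b (7), s→t (10), c→t (7), d→t (7); capacity 7 + 10 + 7 + 7 = 31.
This cut is saturated, so no flow can exceed 31.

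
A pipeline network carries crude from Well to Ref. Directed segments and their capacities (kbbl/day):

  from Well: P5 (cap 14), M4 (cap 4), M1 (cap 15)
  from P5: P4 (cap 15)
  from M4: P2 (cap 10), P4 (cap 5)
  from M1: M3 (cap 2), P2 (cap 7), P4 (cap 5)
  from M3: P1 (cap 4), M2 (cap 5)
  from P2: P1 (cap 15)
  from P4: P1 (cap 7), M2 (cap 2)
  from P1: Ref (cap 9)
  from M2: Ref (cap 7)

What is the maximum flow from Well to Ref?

13

Augment Well→P5→P4→P1→Ref: bottleneck 7, flow now 7.
Augment Well→P5→P4→M2→Ref: bottleneck 2, flow now 9.
Augment Well→M4→P2→P1→Ref: bottleneck 2, flow now 11.
Augment Well→M1→M3→M2→Ref: bottleneck 2, flow now 13.
No augmenting path remains; maximum flow = 13.
In the residual graph, reachable from Well: {Well, P5, M4, M1, P2, P4, P1}.
Min-cut edges: M1→M3 (2), P4→M2 (2), P1→Ref (9); capacity 2 + 2 + 9 = 13.
This cut is saturated, so no flow can exceed 13.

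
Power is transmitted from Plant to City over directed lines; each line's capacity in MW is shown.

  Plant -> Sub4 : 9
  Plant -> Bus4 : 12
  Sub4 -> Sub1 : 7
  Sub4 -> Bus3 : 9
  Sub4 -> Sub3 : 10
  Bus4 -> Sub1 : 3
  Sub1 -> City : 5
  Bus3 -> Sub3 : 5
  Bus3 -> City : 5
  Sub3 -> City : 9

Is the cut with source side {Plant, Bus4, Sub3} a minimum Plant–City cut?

Given cut capacity: 9 + 3 + 9 = 21.
Augment Plant→Sub4→Sub1→City: bottleneck 5, flow now 5.
Augment Plant→Sub4→Bus3→City: bottleneck 4, flow now 9.
Augment Plant→Bus4→Sub1→Sub4→Bus3→City: bottleneck 1, flow now 10. (uses reverse residual edge)
Augment Plant→Bus4→Sub1→Sub4→Sub3→City: bottleneck 2, flow now 12. (uses reverse residual edge)
No augmenting path remains; maximum flow = 12.
In the residual graph, reachable from Plant: {Plant, Bus4}.
Min-cut edges: Plant→Sub4 (9), Bus4→Sub1 (3); capacity 9 + 3 = 12.
Cut capacity 21 exceeds the max flow 12, so it is not minimum.

No — its capacity is 21, but the minimum cut has capacity 12.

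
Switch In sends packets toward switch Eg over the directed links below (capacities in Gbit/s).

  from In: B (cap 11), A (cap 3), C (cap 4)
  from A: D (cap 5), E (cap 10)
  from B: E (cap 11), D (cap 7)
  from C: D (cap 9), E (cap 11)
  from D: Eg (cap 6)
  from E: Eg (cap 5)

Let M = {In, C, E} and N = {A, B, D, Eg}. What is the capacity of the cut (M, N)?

28

Edges leaving {In, C, E}: In→A (3), In→B (11), C→D (9), E→Eg (5).
Cut capacity = 3 + 11 + 9 + 5 = 28.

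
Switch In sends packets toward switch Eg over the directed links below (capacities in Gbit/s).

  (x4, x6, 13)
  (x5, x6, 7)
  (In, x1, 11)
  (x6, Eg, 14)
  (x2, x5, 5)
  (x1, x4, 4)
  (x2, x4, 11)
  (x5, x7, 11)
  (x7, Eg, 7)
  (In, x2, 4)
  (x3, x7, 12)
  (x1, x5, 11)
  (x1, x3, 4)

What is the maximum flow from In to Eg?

Augment In→x1→x3→x7→Eg: bottleneck 4, flow now 4.
Augment In→x1→x4→x6→Eg: bottleneck 4, flow now 8.
Augment In→x1→x5→x6→Eg: bottleneck 3, flow now 11.
Augment In→x2→x4→x6→Eg: bottleneck 4, flow now 15.
No augmenting path remains; maximum flow = 15.
In the residual graph, reachable from In: {In}.
Min-cut edges: In→x1 (11), In→x2 (4); capacity 11 + 4 = 15.
This cut is saturated, so no flow can exceed 15.

15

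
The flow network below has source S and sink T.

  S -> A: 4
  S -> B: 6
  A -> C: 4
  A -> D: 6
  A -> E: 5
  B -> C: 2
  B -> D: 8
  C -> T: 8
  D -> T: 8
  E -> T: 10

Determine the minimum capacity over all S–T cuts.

10

Augment S→A→C→T: bottleneck 4, flow now 4.
Augment S→B→C→T: bottleneck 2, flow now 6.
Augment S→B→D→T: bottleneck 4, flow now 10.
No augmenting path remains; maximum flow = 10.
By max-flow min-cut, the minimum cut capacity equals the max flow.
In the residual graph, reachable from S: {S}.
Min-cut edges: S→A (4), S→B (6); capacity 4 + 6 = 10.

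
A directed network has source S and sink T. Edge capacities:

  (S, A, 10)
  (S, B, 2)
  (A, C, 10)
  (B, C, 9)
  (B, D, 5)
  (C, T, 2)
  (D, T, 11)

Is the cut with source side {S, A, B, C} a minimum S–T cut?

Given cut capacity: 5 + 2 = 7.
Augment S→A→C→T: bottleneck 2, flow now 2.
Augment S→B→D→T: bottleneck 2, flow now 4.
No augmenting path remains; maximum flow = 4.
In the residual graph, reachable from S: {S, A, C}.
Min-cut edges: S→B (2), C→T (2); capacity 2 + 2 = 4.
Cut capacity 7 exceeds the max flow 4, so it is not minimum.

No — its capacity is 7, but the minimum cut has capacity 4.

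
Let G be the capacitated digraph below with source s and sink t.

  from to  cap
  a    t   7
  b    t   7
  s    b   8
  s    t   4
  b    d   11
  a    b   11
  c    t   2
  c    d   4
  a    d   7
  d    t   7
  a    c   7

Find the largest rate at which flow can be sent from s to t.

12

Augment s→t: bottleneck 4, flow now 4.
Augment s→b→t: bottleneck 7, flow now 11.
Augment s→b→d→t: bottleneck 1, flow now 12.
No augmenting path remains; maximum flow = 12.
In the residual graph, reachable from s: {s}.
Min-cut edges: s→b (8), s→t (4); capacity 8 + 4 = 12.
This cut is saturated, so no flow can exceed 12.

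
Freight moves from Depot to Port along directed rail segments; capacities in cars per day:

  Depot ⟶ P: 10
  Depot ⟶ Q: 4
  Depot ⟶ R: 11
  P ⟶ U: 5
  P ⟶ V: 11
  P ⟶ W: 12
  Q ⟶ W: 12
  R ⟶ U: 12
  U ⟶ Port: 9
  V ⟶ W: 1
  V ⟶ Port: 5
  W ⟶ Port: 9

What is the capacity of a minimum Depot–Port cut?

23

Augment Depot→P→U→Port: bottleneck 5, flow now 5.
Augment Depot→P→V→Port: bottleneck 5, flow now 10.
Augment Depot→Q→W→Port: bottleneck 4, flow now 14.
Augment Depot→R→U→Port: bottleneck 4, flow now 18.
Augment Depot→R→U→P→W→Port: bottleneck 5, flow now 23. (uses reverse residual edge)
No augmenting path remains; maximum flow = 23.
By max-flow min-cut, the minimum cut capacity equals the max flow.
In the residual graph, reachable from Depot: {Depot, R, U}.
Min-cut edges: Depot→P (10), Depot→Q (4), U→Port (9); capacity 10 + 4 + 9 = 23.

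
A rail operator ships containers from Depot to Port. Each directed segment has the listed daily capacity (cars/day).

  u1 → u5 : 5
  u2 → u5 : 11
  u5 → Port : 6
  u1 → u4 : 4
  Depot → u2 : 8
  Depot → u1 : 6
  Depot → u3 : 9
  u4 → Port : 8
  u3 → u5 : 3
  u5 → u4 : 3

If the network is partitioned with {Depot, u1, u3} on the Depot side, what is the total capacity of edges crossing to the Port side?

20

Edges leaving {Depot, u1, u3}: Depot→u2 (8), u1→u4 (4), u1→u5 (5), u3→u5 (3).
Cut capacity = 8 + 4 + 5 + 3 = 20.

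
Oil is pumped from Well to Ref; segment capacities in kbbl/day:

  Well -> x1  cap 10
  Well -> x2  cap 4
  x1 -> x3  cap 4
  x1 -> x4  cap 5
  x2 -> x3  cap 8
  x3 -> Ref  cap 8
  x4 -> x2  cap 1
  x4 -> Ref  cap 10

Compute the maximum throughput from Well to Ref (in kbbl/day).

Augment Well→x1→x3→Ref: bottleneck 4, flow now 4.
Augment Well→x1→x4→Ref: bottleneck 5, flow now 9.
Augment Well→x2→x3→Ref: bottleneck 4, flow now 13.
No augmenting path remains; maximum flow = 13.
In the residual graph, reachable from Well: {Well, x1}.
Min-cut edges: Well→x2 (4), x1→x3 (4), x1→x4 (5); capacity 4 + 4 + 5 = 13.
This cut is saturated, so no flow can exceed 13.

13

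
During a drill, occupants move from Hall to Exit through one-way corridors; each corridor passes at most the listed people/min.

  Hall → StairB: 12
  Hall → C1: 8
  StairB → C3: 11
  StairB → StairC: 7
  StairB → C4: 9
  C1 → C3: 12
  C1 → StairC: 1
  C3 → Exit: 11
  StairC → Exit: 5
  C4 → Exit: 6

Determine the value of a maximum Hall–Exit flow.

Augment Hall→StairB→C3→Exit: bottleneck 11, flow now 11.
Augment Hall→StairB→StairC→Exit: bottleneck 1, flow now 12.
Augment Hall→C1→StairC→Exit: bottleneck 1, flow now 13.
Augment Hall→C1→C3→StairB→StairC→Exit: bottleneck 3, flow now 16. (uses reverse residual edge)
Augment Hall→C1→C3→StairB→C4→Exit: bottleneck 4, flow now 20. (uses reverse residual edge)
No augmenting path remains; maximum flow = 20.
In the residual graph, reachable from Hall: {Hall}.
Min-cut edges: Hall→StairB (12), Hall→C1 (8); capacity 12 + 8 = 20.
This cut is saturated, so no flow can exceed 20.

20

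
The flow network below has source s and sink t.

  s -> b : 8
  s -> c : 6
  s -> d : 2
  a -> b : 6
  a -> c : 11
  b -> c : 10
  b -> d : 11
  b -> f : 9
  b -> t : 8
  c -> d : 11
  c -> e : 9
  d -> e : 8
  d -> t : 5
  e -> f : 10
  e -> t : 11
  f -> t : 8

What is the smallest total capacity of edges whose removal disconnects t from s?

16

Augment s→b→t: bottleneck 8, flow now 8.
Augment s→d→t: bottleneck 2, flow now 10.
Augment s→c→d→t: bottleneck 3, flow now 13.
Augment s→c→e→t: bottleneck 3, flow now 16.
No augmenting path remains; maximum flow = 16.
By max-flow min-cut, the minimum cut capacity equals the max flow.
In the residual graph, reachable from s: {s}.
Min-cut edges: s→b (8), s→c (6), s→d (2); capacity 8 + 6 + 2 = 16.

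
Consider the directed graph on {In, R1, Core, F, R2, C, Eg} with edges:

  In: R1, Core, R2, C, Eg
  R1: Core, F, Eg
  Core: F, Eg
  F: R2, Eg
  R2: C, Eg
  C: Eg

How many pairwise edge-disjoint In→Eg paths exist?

5

Assign every edge capacity 1; by Menger, the answer equals the max flow.
Path In→Eg (+1); total 1.
Path In→R1→Eg (+1); total 2.
Path In→Core→Eg (+1); total 3.
Path In→R2→Eg (+1); total 4.
Path In→C→Eg (+1); total 5.
No residual In→Eg path; max flow = 5.
Certifying cut of size 5: {In→C, In→Core, In→Eg, In→R1, In→R2}.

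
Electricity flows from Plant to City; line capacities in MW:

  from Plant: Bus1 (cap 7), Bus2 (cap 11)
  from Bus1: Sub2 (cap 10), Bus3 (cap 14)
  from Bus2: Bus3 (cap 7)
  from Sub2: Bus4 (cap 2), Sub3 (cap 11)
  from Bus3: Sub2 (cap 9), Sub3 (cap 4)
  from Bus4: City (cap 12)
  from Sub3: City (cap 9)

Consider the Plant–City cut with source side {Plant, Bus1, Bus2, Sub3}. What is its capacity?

Edges leaving {Plant, Bus1, Bus2, Sub3}: Bus1→Sub2 (10), Bus1→Bus3 (14), Bus2→Bus3 (7), Sub3→City (9).
Cut capacity = 10 + 14 + 7 + 9 = 40.

40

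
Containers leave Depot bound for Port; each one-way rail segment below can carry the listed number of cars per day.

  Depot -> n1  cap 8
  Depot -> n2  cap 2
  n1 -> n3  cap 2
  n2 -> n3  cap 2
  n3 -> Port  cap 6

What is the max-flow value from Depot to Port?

4

Augment Depot→n1→n3→Port: bottleneck 2, flow now 2.
Augment Depot→n2→n3→Port: bottleneck 2, flow now 4.
No augmenting path remains; maximum flow = 4.
In the residual graph, reachable from Depot: {Depot, n1}.
Min-cut edges: Depot→n2 (2), n1→n3 (2); capacity 2 + 2 = 4.
This cut is saturated, so no flow can exceed 4.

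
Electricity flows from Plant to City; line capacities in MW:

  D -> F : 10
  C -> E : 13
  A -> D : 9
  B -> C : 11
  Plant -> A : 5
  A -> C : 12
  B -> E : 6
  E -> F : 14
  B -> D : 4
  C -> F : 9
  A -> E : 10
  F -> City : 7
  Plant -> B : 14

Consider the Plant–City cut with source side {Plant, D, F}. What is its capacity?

26

Edges leaving {Plant, D, F}: Plant→A (5), Plant→B (14), F→City (7).
Cut capacity = 5 + 14 + 7 = 26.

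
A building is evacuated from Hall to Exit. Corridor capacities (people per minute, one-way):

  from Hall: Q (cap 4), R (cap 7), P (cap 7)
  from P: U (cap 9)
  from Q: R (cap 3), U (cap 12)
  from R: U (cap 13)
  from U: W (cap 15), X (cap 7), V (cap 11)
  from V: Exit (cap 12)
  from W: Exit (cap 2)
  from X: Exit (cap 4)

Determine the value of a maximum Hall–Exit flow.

Augment Hall→P→U→V→Exit: bottleneck 7, flow now 7.
Augment Hall→Q→U→V→Exit: bottleneck 4, flow now 11.
Augment Hall→R→U→W→Exit: bottleneck 2, flow now 13.
Augment Hall→R→U→X→Exit: bottleneck 4, flow now 17.
No augmenting path remains; maximum flow = 17.
In the residual graph, reachable from Hall: {Hall, P, Q, R, U, W, X}.
Min-cut edges: U→V (11), W→Exit (2), X→Exit (4); capacity 11 + 2 + 4 = 17.
This cut is saturated, so no flow can exceed 17.

17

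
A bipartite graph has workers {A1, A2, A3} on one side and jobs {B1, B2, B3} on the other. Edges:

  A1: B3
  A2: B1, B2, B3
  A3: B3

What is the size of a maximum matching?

2

Unit-capacity flow: source→left, listed edges, right→sink; max matching = max flow.
Augmenting path A1→B3 (+1); matched 1.
Augmenting path A2→B1 (+1); matched 2.
No augmenting path remains; maximum matching = 2.
König certificate: {A2, B3} is a vertex cover of size 2 (every listed pair touches it), so no matching can be larger.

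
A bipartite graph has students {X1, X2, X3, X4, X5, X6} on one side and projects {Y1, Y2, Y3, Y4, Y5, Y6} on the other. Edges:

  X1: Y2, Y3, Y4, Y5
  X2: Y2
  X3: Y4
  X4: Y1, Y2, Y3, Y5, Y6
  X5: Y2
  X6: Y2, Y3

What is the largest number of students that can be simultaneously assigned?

5

Unit-capacity flow: source→left, listed edges, right→sink; max matching = max flow.
Augmenting path X1→Y2 (+1); matched 1.
Augmenting path X3→Y4 (+1); matched 2.
Augmenting path X4→Y1 (+1); matched 3.
Augmenting path X6→Y3 (+1); matched 4.
Augmenting path X2→Y2→X1→Y5 (+1); matched 5.
No augmenting path remains; maximum matching = 5.
König certificate: {X1, X3, X4, X6, Y2} is a vertex cover of size 5 (every listed pair touches it), so no matching can be larger.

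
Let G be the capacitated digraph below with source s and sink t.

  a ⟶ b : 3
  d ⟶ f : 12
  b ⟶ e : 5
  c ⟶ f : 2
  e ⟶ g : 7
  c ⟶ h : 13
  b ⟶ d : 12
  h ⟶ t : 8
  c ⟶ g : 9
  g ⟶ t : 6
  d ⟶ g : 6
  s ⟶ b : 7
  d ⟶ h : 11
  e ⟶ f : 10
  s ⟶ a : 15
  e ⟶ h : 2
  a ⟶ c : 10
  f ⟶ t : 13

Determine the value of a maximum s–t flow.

Augment s→a→c→f→t: bottleneck 2, flow now 2.
Augment s→a→c→g→t: bottleneck 6, flow now 8.
Augment s→a→c→h→t: bottleneck 2, flow now 10.
Augment s→b→d→f→t: bottleneck 7, flow now 17.
Augment s→a→b→d→f→t: bottleneck 3, flow now 20.
No augmenting path remains; maximum flow = 20.
In the residual graph, reachable from s: {s, a}.
Min-cut edges: s→b (7), a→b (3), a→c (10); capacity 7 + 3 + 10 = 20.
This cut is saturated, so no flow can exceed 20.

20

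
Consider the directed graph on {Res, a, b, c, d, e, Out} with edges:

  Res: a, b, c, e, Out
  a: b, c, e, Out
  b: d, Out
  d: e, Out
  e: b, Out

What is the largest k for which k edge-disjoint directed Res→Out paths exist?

4

Assign every edge capacity 1; by Menger, the answer equals the max flow.
Path Res→Out (+1); total 1.
Path Res→a→Out (+1); total 2.
Path Res→b→Out (+1); total 3.
Path Res→e→Out (+1); total 4.
No residual Res→Out path; max flow = 4.
Certifying cut of size 4: {Res→Out, Res→a, Res→b, Res→e}.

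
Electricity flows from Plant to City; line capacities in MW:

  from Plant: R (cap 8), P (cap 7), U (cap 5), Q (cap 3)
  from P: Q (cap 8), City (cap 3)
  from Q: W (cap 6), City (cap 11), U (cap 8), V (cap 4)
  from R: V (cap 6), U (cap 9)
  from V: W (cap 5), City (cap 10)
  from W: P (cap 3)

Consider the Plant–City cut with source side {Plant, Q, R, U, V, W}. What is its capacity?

Edges leaving {Plant, Q, R, U, V, W}: Plant→P (7), Q→City (11), V→City (10), W→P (3).
Cut capacity = 7 + 11 + 10 + 3 = 31.

31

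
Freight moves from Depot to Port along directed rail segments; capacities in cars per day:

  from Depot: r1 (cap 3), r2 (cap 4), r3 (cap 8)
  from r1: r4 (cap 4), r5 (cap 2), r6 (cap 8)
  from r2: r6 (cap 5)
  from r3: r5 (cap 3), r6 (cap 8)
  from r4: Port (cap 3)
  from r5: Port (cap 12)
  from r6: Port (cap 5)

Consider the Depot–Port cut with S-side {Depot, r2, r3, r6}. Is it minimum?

Yes — it is a minimum cut (capacity 11).

Given cut capacity: 3 + 3 + 5 = 11.
Augment Depot→r1→r4→Port: bottleneck 3, flow now 3.
Augment Depot→r2→r6→Port: bottleneck 4, flow now 7.
Augment Depot→r3→r5→Port: bottleneck 3, flow now 10.
Augment Depot→r3→r6→Port: bottleneck 1, flow now 11.
No augmenting path remains; maximum flow = 11.
Cut capacity 11 equals the max flow, so it is a minimum cut.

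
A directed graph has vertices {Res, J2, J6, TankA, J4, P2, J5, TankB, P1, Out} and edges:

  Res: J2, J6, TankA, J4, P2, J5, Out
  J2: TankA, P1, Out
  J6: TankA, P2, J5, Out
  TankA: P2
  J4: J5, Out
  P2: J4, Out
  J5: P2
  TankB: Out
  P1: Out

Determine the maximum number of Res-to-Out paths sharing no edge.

5

Assign every edge capacity 1; by Menger, the answer equals the max flow.
Path Res→Out (+1); total 1.
Path Res→J2→Out (+1); total 2.
Path Res→J6→Out (+1); total 3.
Path Res→J4→Out (+1); total 4.
Path Res→P2→Out (+1); total 5.
No residual Res→Out path; max flow = 5.
Certifying cut of size 5: {J4→Out, P2→Out, Res→J2, Res→J6, Res→Out}.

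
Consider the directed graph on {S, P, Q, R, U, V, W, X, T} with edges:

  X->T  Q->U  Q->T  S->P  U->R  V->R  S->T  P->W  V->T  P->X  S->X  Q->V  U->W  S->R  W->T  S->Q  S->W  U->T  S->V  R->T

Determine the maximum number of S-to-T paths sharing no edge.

Assign every edge capacity 1; by Menger, the answer equals the max flow.
Path S→T (+1); total 1.
Path S→Q→T (+1); total 2.
Path S→R→T (+1); total 3.
Path S→V→T (+1); total 4.
Path S→W→T (+1); total 5.
Path S→X→T (+1); total 6.
No residual S→T path; max flow = 6.
Certifying cut of size 6: {S→Q, S→R, S→T, S→V, W→T, X→T}.

6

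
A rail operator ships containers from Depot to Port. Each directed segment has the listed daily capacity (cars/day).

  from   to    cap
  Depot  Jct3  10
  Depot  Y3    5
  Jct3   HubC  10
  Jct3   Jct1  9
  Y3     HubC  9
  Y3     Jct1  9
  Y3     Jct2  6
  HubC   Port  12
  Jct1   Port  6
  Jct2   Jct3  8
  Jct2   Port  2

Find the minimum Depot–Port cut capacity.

Augment Depot→Jct3→HubC→Port: bottleneck 10, flow now 10.
Augment Depot→Y3→HubC→Port: bottleneck 2, flow now 12.
Augment Depot→Y3→Jct1→Port: bottleneck 3, flow now 15.
No augmenting path remains; maximum flow = 15.
By max-flow min-cut, the minimum cut capacity equals the max flow.
In the residual graph, reachable from Depot: {Depot}.
Min-cut edges: Depot→Jct3 (10), Depot→Y3 (5); capacity 10 + 5 = 15.

15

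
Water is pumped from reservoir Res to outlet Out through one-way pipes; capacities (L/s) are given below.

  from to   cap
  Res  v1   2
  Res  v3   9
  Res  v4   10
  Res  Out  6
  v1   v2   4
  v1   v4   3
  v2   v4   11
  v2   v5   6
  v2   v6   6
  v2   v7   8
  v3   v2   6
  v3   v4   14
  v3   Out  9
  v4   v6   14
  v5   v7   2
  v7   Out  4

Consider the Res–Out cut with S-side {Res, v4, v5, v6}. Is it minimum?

Given cut capacity: 2 + 9 + 6 + 2 = 19.
Augment Res→Out: bottleneck 6, flow now 6.
Augment Res→v3→Out: bottleneck 9, flow now 15.
Augment Res→v1→v2→v7→Out: bottleneck 2, flow now 17.
No augmenting path remains; maximum flow = 17.
In the residual graph, reachable from Res: {Res, v4, v6}.
Min-cut edges: Res→v1 (2), Res→v3 (9), Res→Out (6); capacity 2 + 9 + 6 = 17.
Cut capacity 19 exceeds the max flow 17, so it is not minimum.

No — its capacity is 19, but the minimum cut has capacity 17.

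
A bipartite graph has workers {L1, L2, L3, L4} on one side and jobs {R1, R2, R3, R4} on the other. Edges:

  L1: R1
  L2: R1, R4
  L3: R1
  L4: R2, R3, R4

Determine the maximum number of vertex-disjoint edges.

Unit-capacity flow: source→left, listed edges, right→sink; max matching = max flow.
Augmenting path L1→R1 (+1); matched 1.
Augmenting path L2→R4 (+1); matched 2.
Augmenting path L4→R2 (+1); matched 3.
No augmenting path remains; maximum matching = 3.
König certificate: {L2, L4, R1} is a vertex cover of size 3 (every listed pair touches it), so no matching can be larger.

3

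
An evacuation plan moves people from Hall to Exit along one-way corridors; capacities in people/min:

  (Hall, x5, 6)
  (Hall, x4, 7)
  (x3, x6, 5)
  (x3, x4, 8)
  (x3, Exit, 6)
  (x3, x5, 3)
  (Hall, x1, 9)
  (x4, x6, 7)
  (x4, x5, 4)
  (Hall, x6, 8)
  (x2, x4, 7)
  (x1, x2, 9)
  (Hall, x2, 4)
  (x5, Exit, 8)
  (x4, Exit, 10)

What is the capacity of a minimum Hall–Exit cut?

Augment Hall→x4→Exit: bottleneck 7, flow now 7.
Augment Hall→x5→Exit: bottleneck 6, flow now 13.
Augment Hall→x2→x4→Exit: bottleneck 3, flow now 16.
Augment Hall→x2→x4→x5→Exit: bottleneck 1, flow now 17.
Augment Hall→x1→x2→x4→x5→Exit: bottleneck 1, flow now 18.
No augmenting path remains; maximum flow = 18.
By max-flow min-cut, the minimum cut capacity equals the max flow.
In the residual graph, reachable from Hall: {Hall, x1, x2, x4, x5, x6}.
Min-cut edges: x4→Exit (10), x5→Exit (8); capacity 10 + 8 = 18.

18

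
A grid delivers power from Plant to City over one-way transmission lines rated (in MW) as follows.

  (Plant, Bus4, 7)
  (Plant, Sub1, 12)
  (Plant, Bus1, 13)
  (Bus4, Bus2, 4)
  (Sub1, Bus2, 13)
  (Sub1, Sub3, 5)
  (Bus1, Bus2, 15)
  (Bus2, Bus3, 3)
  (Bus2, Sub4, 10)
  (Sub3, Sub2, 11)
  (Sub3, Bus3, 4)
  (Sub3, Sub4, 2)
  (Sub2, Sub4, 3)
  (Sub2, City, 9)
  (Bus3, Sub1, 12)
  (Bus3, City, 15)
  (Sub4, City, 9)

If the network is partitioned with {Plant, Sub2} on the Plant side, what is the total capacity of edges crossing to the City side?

Edges leaving {Plant, Sub2}: Plant→Bus4 (7), Plant→Sub1 (12), Plant→Bus1 (13), Sub2→Sub4 (3), Sub2→City (9).
Cut capacity = 7 + 12 + 13 + 3 + 9 = 44.

44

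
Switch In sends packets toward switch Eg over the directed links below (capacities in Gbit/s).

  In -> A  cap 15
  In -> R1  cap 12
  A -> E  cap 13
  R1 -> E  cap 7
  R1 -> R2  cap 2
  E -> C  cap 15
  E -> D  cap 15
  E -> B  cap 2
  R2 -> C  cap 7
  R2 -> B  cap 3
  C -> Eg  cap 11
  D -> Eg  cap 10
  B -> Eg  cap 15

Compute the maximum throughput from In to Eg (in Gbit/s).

Augment In→A→E→C→Eg: bottleneck 11, flow now 11.
Augment In→A→E→D→Eg: bottleneck 2, flow now 13.
Augment In→R1→E→D→Eg: bottleneck 7, flow now 20.
Augment In→R1→R2→B→Eg: bottleneck 2, flow now 22.
No augmenting path remains; maximum flow = 22.
In the residual graph, reachable from In: {In, A, R1}.
Min-cut edges: A→E (13), R1→E (7), R1→R2 (2); capacity 13 + 7 + 2 = 22.
This cut is saturated, so no flow can exceed 22.

22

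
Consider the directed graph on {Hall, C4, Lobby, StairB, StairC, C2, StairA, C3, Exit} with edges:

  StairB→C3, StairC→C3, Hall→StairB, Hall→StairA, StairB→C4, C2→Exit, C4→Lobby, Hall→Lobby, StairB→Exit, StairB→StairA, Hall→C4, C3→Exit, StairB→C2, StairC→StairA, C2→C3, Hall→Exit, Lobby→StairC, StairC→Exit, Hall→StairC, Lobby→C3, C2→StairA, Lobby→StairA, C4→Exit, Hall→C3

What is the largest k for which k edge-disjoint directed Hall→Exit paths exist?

5

Assign every edge capacity 1; by Menger, the answer equals the max flow.
Path Hall→Exit (+1); total 1.
Path Hall→C4→Exit (+1); total 2.
Path Hall→StairB→Exit (+1); total 3.
Path Hall→StairC→Exit (+1); total 4.
Path Hall→C3→Exit (+1); total 5.
No residual Hall→Exit path; max flow = 5.
Certifying cut of size 5: {C3→Exit, Hall→C4, Hall→Exit, Hall→StairB, StairC→Exit}.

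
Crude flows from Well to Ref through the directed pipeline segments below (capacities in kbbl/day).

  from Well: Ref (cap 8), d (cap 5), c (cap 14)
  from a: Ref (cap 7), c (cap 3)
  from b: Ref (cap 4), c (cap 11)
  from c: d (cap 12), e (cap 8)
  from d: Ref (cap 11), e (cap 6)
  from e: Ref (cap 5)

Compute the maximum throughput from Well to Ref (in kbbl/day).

24

Augment Well→Ref: bottleneck 8, flow now 8.
Augment Well→d→Ref: bottleneck 5, flow now 13.
Augment Well→c→d→Ref: bottleneck 6, flow now 19.
Augment Well→c→e→Ref: bottleneck 5, flow now 24.
No augmenting path remains; maximum flow = 24.
In the residual graph, reachable from Well: {Well, c, d, e}.
Min-cut edges: Well→Ref (8), d→Ref (11), e→Ref (5); capacity 8 + 11 + 5 = 24.
This cut is saturated, so no flow can exceed 24.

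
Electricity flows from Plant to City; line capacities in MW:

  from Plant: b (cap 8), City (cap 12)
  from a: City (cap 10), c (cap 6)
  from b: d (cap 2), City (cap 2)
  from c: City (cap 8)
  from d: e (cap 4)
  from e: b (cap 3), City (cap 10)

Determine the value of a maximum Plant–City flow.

Augment Plant→City: bottleneck 12, flow now 12.
Augment Plant→b→City: bottleneck 2, flow now 14.
Augment Plant→b→d→e→City: bottleneck 2, flow now 16.
No augmenting path remains; maximum flow = 16.
In the residual graph, reachable from Plant: {Plant, b}.
Min-cut edges: Plant→City (12), b→d (2), b→City (2); capacity 12 + 2 + 2 = 16.
This cut is saturated, so no flow can exceed 16.

16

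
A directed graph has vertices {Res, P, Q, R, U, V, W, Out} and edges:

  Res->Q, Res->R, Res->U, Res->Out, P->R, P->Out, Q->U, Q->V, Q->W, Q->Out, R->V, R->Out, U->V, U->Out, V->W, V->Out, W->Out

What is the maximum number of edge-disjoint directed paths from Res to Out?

4

Assign every edge capacity 1; by Menger, the answer equals the max flow.
Path Res→Out (+1); total 1.
Path Res→Q→Out (+1); total 2.
Path Res→R→Out (+1); total 3.
Path Res→U→Out (+1); total 4.
No residual Res→Out path; max flow = 4.
Certifying cut of size 4: {Res→Out, Res→Q, Res→R, Res→U}.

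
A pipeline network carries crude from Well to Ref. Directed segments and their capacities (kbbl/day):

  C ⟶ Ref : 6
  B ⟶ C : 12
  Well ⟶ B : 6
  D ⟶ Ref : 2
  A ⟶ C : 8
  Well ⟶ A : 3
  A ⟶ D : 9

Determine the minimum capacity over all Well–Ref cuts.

8

Augment Well→A→C→Ref: bottleneck 3, flow now 3.
Augment Well→B→C→Ref: bottleneck 3, flow now 6.
Augment Well→B→C→A→D→Ref: bottleneck 2, flow now 8. (uses reverse residual edge)
No augmenting path remains; maximum flow = 8.
By max-flow min-cut, the minimum cut capacity equals the max flow.
In the residual graph, reachable from Well: {Well, A, B, C, D}.
Min-cut edges: C→Ref (6), D→Ref (2); capacity 6 + 2 = 8.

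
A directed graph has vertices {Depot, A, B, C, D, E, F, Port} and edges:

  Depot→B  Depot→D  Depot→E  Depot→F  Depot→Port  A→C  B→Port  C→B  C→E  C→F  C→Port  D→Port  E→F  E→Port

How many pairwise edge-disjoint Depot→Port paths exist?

4

Assign every edge capacity 1; by Menger, the answer equals the max flow.
Path Depot→Port (+1); total 1.
Path Depot→B→Port (+1); total 2.
Path Depot→D→Port (+1); total 3.
Path Depot→E→Port (+1); total 4.
No residual Depot→Port path; max flow = 4.
Certifying cut of size 4: {Depot→B, Depot→D, Depot→E, Depot→Port}.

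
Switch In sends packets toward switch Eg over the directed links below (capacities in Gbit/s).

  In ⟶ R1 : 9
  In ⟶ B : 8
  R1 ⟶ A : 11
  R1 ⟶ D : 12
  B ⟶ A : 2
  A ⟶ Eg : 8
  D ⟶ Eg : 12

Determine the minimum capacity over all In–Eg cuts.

Augment In→R1→A→Eg: bottleneck 8, flow now 8.
Augment In→R1→D→Eg: bottleneck 1, flow now 9.
Augment In→B→A→R1→D→Eg: bottleneck 2, flow now 11. (uses reverse residual edge)
No augmenting path remains; maximum flow = 11.
By max-flow min-cut, the minimum cut capacity equals the max flow.
In the residual graph, reachable from In: {In, B}.
Min-cut edges: In→R1 (9), B→A (2); capacity 9 + 2 = 11.

11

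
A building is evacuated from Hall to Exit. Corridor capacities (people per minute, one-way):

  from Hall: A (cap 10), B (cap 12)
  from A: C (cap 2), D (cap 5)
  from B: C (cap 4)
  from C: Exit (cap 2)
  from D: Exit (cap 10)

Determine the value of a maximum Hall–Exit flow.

Augment Hall→A→C→Exit: bottleneck 2, flow now 2.
Augment Hall→A→D→Exit: bottleneck 5, flow now 7.
No augmenting path remains; maximum flow = 7.
In the residual graph, reachable from Hall: {Hall, A, B, C}.
Min-cut edges: A→D (5), C→Exit (2); capacity 5 + 2 = 7.
This cut is saturated, so no flow can exceed 7.

7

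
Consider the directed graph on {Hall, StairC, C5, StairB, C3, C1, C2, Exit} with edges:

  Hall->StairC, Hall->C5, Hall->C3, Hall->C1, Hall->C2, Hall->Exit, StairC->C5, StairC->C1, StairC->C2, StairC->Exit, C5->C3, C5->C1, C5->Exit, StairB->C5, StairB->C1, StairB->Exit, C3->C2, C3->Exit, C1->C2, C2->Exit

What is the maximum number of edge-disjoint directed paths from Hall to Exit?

Assign every edge capacity 1; by Menger, the answer equals the max flow.
Path Hall→Exit (+1); total 1.
Path Hall→StairC→Exit (+1); total 2.
Path Hall→C5→Exit (+1); total 3.
Path Hall→C3→Exit (+1); total 4.
Path Hall→C2→Exit (+1); total 5.
No residual Hall→Exit path; max flow = 5.
Certifying cut of size 5: {C2→Exit, Hall→C3, Hall→C5, Hall→Exit, Hall→StairC}.

5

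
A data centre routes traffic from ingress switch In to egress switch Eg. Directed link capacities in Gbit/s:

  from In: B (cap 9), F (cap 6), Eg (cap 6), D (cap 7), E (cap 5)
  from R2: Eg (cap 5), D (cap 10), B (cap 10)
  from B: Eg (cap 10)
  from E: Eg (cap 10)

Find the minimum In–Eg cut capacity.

Augment In→Eg: bottleneck 6, flow now 6.
Augment In→B→Eg: bottleneck 9, flow now 15.
Augment In→E→Eg: bottleneck 5, flow now 20.
No augmenting path remains; maximum flow = 20.
By max-flow min-cut, the minimum cut capacity equals the max flow.
In the residual graph, reachable from In: {In, D, F}.
Min-cut edges: In→B (9), In→E (5), In→Eg (6); capacity 9 + 5 + 6 = 20.

20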